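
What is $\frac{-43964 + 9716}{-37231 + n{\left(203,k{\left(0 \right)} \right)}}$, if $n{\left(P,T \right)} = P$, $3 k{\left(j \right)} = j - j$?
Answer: $\frac{8562}{9257} \approx 0.92492$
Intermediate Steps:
$k{\left(j \right)} = 0$ ($k{\left(j \right)} = \frac{j - j}{3} = \frac{1}{3} \cdot 0 = 0$)
$\frac{-43964 + 9716}{-37231 + n{\left(203,k{\left(0 \right)} \right)}} = \frac{-43964 + 9716}{-37231 + 203} = - \frac{34248}{-37028} = \left(-34248\right) \left(- \frac{1}{37028}\right) = \frac{8562}{9257}$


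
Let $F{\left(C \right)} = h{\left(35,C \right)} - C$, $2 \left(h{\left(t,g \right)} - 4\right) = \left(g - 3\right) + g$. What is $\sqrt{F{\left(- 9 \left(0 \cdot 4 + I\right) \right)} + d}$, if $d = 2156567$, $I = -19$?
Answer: $\frac{\sqrt{8626278}}{2} \approx 1468.5$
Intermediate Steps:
$h{\left(t,g \right)} = \frac{5}{2} + g$ ($h{\left(t,g \right)} = 4 + \frac{\left(g - 3\right) + g}{2} = 4 + \frac{\left(-3 + g\right) + g}{2} = 4 + \frac{-3 + 2 g}{2} = 4 + \left(- \frac{3}{2} + g\right) = \frac{5}{2} + g$)
$F{\left(C \right)} = \frac{5}{2}$ ($F{\left(C \right)} = \left(\frac{5}{2} + C\right) - C = \frac{5}{2}$)
$\sqrt{F{\left(- 9 \left(0 \cdot 4 + I\right) \right)} + d} = \sqrt{\frac{5}{2} + 2156567} = \sqrt{\frac{4313139}{2}} = \frac{\sqrt{8626278}}{2}$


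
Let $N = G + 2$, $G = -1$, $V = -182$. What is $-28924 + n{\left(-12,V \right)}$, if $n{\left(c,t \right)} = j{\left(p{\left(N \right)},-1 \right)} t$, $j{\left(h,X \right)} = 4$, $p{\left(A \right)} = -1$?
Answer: $-29652$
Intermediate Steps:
$N = 1$ ($N = -1 + 2 = 1$)
$n{\left(c,t \right)} = 4 t$
$-28924 + n{\left(-12,V \right)} = -28924 + 4 \left(-182\right) = -28924 - 728 = -29652$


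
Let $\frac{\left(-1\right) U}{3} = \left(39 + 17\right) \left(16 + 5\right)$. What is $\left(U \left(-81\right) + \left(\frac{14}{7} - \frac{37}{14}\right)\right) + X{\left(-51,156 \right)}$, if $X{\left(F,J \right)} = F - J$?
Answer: $\frac{3997845}{14} \approx 2.8556 \cdot 10^{5}$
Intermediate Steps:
$U = -3528$ ($U = - 3 \left(39 + 17\right) \left(16 + 5\right) = - 3 \cdot 56 \cdot 21 = \left(-3\right) 1176 = -3528$)
$\left(U \left(-81\right) + \left(\frac{14}{7} - \frac{37}{14}\right)\right) + X{\left(-51,156 \right)} = \left(\left(-3528\right) \left(-81\right) + \left(\frac{14}{7} - \frac{37}{14}\right)\right) - 207 = \left(285768 + \left(14 \cdot \frac{1}{7} - \frac{37}{14}\right)\right) - 207 = \left(285768 + \left(2 - \frac{37}{14}\right)\right) - 207 = \left(285768 - \frac{9}{14}\right) - 207 = \frac{4000743}{14} - 207 = \frac{3997845}{14}$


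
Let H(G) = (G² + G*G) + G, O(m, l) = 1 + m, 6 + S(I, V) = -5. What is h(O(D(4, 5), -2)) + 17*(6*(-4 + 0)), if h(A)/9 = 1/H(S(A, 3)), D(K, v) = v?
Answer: -31413/77 ≈ -407.96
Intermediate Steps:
S(I, V) = -11 (S(I, V) = -6 - 5 = -11)
H(G) = G + 2*G² (H(G) = (G² + G²) + G = 2*G² + G = G + 2*G²)
h(A) = 3/77 (h(A) = 9/((-11*(1 + 2*(-11)))) = 9/((-11*(1 - 22))) = 9/((-11*(-21))) = 9/231 = 9*(1/231) = 3/77)
h(O(D(4, 5), -2)) + 17*(6*(-4 + 0)) = 3/77 + 17*(6*(-4 + 0)) = 3/77 + 17*(6*(-4)) = 3/77 + 17*(-24) = 3/77 - 408 = -31413/77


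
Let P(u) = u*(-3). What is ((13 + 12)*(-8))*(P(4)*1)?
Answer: 2400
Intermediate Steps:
P(u) = -3*u
((13 + 12)*(-8))*(P(4)*1) = ((13 + 12)*(-8))*(-3*4*1) = (25*(-8))*(-12*1) = -200*(-12) = 2400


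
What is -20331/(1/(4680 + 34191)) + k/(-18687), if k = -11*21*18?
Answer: -4922693367543/6229 ≈ -7.9029e+8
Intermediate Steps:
k = -4158 (k = -231*18 = -4158)
-20331/(1/(4680 + 34191)) + k/(-18687) = -20331/(1/(4680 + 34191)) - 4158/(-18687) = -20331/(1/38871) - 4158*(-1/18687) = -20331/1/38871 + 1386/6229 = -20331*38871 + 1386/6229 = -790286301 + 1386/6229 = -4922693367543/6229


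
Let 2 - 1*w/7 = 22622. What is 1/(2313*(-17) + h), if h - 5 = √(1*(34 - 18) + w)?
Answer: -9829/386476545 - I*√39581/772953090 ≈ -2.5432e-5 - 2.5739e-7*I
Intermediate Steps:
w = -158340 (w = 14 - 7*22622 = 14 - 158354 = -158340)
h = 5 + 2*I*√39581 (h = 5 + √(1*(34 - 18) - 158340) = 5 + √(1*16 - 158340) = 5 + √(16 - 158340) = 5 + √(-158324) = 5 + 2*I*√39581 ≈ 5.0 + 397.9*I)
1/(2313*(-17) + h) = 1/(2313*(-17) + (5 + 2*I*√39581)) = 1/(-39321 + (5 + 2*I*√39581)) = 1/(-39316 + 2*I*√39581)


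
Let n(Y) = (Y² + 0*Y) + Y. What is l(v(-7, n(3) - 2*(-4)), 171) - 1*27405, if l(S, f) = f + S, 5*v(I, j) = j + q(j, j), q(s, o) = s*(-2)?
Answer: -27238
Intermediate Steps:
n(Y) = Y + Y² (n(Y) = (Y² + 0) + Y = Y² + Y = Y + Y²)
q(s, o) = -2*s
v(I, j) = -j/5 (v(I, j) = (j - 2*j)/5 = (-j)/5 = -j/5)
l(S, f) = S + f
l(v(-7, n(3) - 2*(-4)), 171) - 1*27405 = (-(3*(1 + 3) - 2*(-4))/5 + 171) - 1*27405 = (-(3*4 + 8)/5 + 171) - 27405 = (-(12 + 8)/5 + 171) - 27405 = (-⅕*20 + 171) - 27405 = (-4 + 171) - 27405 = 167 - 27405 = -27238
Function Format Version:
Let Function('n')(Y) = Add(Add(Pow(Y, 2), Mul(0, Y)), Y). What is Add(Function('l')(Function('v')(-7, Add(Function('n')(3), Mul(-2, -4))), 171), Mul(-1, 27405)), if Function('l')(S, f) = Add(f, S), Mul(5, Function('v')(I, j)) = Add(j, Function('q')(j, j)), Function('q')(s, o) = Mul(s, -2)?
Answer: -27238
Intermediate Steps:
Function('n')(Y) = Add(Y, Pow(Y, 2)) (Function('n')(Y) = Add(Add(Pow(Y, 2), 0), Y) = Add(Pow(Y, 2), Y) = Add(Y, Pow(Y, 2)))
Function('q')(s, o) = Mul(-2, s)
Function('v')(I, j) = Mul(Rational(-1, 5), j) (Function('v')(I, j) = Mul(Rational(1, 5), Add(j, Mul(-2, j))) = Mul(Rational(1, 5), Mul(-1, j)) = Mul(Rational(-1, 5), j))
Function('l')(S, f) = Add(S, f)
Add(Function('l')(Function('v')(-7, Add(Function('n')(3), Mul(-2, -4))), 171), Mul(-1, 27405)) = Add(Add(Mul(Rational(-1, 5), Add(Mul(3, Add(1, 3)), Mul(-2, -4))), 171), Mul(-1, 27405)) = Add(Add(Mul(Rational(-1, 5), Add(Mul(3, 4), 8)), 171), -27405) = Add(Add(Mul(Rational(-1, 5), Add(12, 8)), 171), -27405) = Add(Add(Mul(Rational(-1, 5), 20), 171), -27405) = Add(Add(-4, 171), -27405) = Add(167, -27405) = -27238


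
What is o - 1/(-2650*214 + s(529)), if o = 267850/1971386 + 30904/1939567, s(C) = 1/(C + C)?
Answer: 174130662790409264651/1147074890142339950869 ≈ 0.15180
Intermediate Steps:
s(C) = 1/(2*C)
o = 290218366947/1911817614931 (o = 267850*(1/1971386) + 30904*(1/1939567) = 133925/985693 + 30904/1939567 = 290218366947/1911817614931 ≈ 0.15180)
o - 1/(-2650*214 + s(529)) = 290218366947/1911817614931 - 1/(-2650*214 + (1/2)/529) = 290218366947/1911817614931 - 1/(-567100 + (1/2)*(1/529)) = 290218366947/1911817614931 - 1/(-567100 + 1/1058) = 290218366947/1911817614931 - 1/(-599991799/1058) = 290218366947/1911817614931 - 1*(-1058/599991799) = 290218366947/1911817614931 + 1058/599991799 = 174130662790409264651/1147074890142339950869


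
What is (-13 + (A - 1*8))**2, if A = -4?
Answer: 625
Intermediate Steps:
(-13 + (A - 1*8))**2 = (-13 + (-4 - 1*8))**2 = (-13 + (-4 - 8))**2 = (-13 - 12)**2 = (-25)**2 = 625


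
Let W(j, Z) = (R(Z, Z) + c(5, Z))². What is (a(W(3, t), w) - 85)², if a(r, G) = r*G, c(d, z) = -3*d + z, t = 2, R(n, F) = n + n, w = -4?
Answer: 167281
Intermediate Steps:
R(n, F) = 2*n
c(d, z) = z - 3*d
W(j, Z) = (-15 + 3*Z)² (W(j, Z) = (2*Z + (Z - 3*5))² = (2*Z + (Z - 15))² = (2*Z + (-15 + Z))² = (-15 + 3*Z)²)
a(r, G) = G*r
(a(W(3, t), w) - 85)² = (-36*(-5 + 2)² - 85)² = (-36*(-3)² - 85)² = (-36*9 - 85)² = (-4*81 - 85)² = (-324 - 85)² = (-409)² = 167281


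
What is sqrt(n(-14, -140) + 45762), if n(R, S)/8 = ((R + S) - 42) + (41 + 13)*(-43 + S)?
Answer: I*sqrt(34862) ≈ 186.71*I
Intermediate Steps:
n(R, S) = -18912 + 8*R + 440*S (n(R, S) = 8*(((R + S) - 42) + (41 + 13)*(-43 + S)) = 8*((-42 + R + S) + 54*(-43 + S)) = 8*((-42 + R + S) + (-2322 + 54*S)) = 8*(-2364 + R + 55*S) = -18912 + 8*R + 440*S)
sqrt(n(-14, -140) + 45762) = sqrt((-18912 + 8*(-14) + 440*(-140)) + 45762) = sqrt((-18912 - 112 - 61600) + 45762) = sqrt(-80624 + 45762) = sqrt(-34862) = I*sqrt(34862)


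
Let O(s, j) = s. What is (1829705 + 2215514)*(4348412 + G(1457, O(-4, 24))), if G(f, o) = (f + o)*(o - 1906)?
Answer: 6363865716858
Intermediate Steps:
G(f, o) = (-1906 + o)*(f + o) (G(f, o) = (f + o)*(-1906 + o) = (-1906 + o)*(f + o))
(1829705 + 2215514)*(4348412 + G(1457, O(-4, 24))) = (1829705 + 2215514)*(4348412 + ((-4)**2 - 1906*1457 - 1906*(-4) + 1457*(-4))) = 4045219*(4348412 + (16 - 2777042 + 7624 - 5828)) = 4045219*(4348412 - 2775230) = 4045219*1573182 = 6363865716858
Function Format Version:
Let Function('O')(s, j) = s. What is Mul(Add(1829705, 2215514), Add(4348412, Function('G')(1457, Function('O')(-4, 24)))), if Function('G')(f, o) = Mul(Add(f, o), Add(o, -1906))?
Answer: 6363865716858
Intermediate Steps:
Function('G')(f, o) = Mul(Add(-1906, o), Add(f, o)) (Function('G')(f, o) = Mul(Add(f, o), Add(-1906, o)) = Mul(Add(-1906, o), Add(f, o)))
Mul(Add(1829705, 2215514), Add(4348412, Function('G')(1457, Function('O')(-4, 24)))) = Mul(Add(1829705, 2215514), Add(4348412, Add(Pow(-4, 2), Mul(-1906, 1457), Mul(-1906, -4), Mul(1457, -4)))) = Mul(4045219, Add(4348412, Add(16, -2777042, 7624, -5828))) = Mul(4045219, Add(4348412, -2775230)) = Mul(4045219, 1573182) = 6363865716858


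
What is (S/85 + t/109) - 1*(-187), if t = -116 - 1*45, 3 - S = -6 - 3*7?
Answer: 344428/1853 ≈ 185.88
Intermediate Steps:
S = 30 (S = 3 - (-6 - 3*7) = 3 - (-6 - 21) = 3 - 1*(-27) = 3 + 27 = 30)
t = -161 (t = -116 - 45 = -161)
(S/85 + t/109) - 1*(-187) = (30/85 - 161/109) - 1*(-187) = (30*(1/85) - 161*1/109) + 187 = (6/17 - 161/109) + 187 = -2083/1853 + 187 = 344428/1853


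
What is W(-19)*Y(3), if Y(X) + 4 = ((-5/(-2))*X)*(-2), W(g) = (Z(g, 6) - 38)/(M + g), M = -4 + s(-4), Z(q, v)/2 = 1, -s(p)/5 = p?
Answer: -228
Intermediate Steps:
s(p) = -5*p
Z(q, v) = 2 (Z(q, v) = 2*1 = 2)
M = 16 (M = -4 - 5*(-4) = -4 + 20 = 16)
W(g) = -36/(16 + g) (W(g) = (2 - 38)/(16 + g) = -36/(16 + g))
Y(X) = -4 - 5*X (Y(X) = -4 + ((-5/(-2))*X)*(-2) = -4 + ((-5*(-1/2))*X)*(-2) = -4 + (5*X/2)*(-2) = -4 - 5*X)
W(-19)*Y(3) = (-36/(16 - 19))*(-4 - 5*3) = (-36/(-3))*(-4 - 15) = -36*(-1/3)*(-19) = 12*(-19) = -228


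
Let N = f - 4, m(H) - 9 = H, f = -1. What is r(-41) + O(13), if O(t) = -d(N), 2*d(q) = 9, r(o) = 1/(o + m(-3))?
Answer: -317/70 ≈ -4.5286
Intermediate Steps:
m(H) = 9 + H
N = -5 (N = -1 - 4 = -5)
r(o) = 1/(6 + o) (r(o) = 1/(o + (9 - 3)) = 1/(o + 6) = 1/(6 + o))
d(q) = 9/2 (d(q) = (½)*9 = 9/2)
O(t) = -9/2 (O(t) = -1*9/2 = -9/2)
r(-41) + O(13) = 1/(6 - 41) - 9/2 = 1/(-35) - 9/2 = -1/35 - 9/2 = -317/70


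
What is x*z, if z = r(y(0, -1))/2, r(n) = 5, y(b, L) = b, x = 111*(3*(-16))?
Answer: -13320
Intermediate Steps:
x = -5328 (x = 111*(-48) = -5328)
z = 5/2 ≈ 2.5000
x*z = -5328*5/2 = -13320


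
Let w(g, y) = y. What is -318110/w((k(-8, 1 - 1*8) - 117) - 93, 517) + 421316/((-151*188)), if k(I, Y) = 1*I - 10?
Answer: -49193229/78067 ≈ -630.14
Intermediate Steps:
k(I, Y) = -10 + I (k(I, Y) = I - 10 = -10 + I)
-318110/w((k(-8, 1 - 1*8) - 117) - 93, 517) + 421316/((-151*188)) = -318110/517 + 421316/((-151*188)) = -318110*1/517 + 421316/(-28388) = -318110/517 + 421316*(-1/28388) = -318110/517 - 105329/7097 = -49193229/78067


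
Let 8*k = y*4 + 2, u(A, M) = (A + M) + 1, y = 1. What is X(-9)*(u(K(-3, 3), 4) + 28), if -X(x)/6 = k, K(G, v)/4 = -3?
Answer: -189/2 ≈ -94.500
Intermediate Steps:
K(G, v) = -12 (K(G, v) = 4*(-3) = -12)
u(A, M) = 1 + A + M
k = ¾ (k = (1*4 + 2)/8 = (4 + 2)/8 = (⅛)*6 = ¾ ≈ 0.75000)
X(x) = -9/2 (X(x) = -6*¾ = -9/2)
X(-9)*(u(K(-3, 3), 4) + 28) = -9*((1 - 12 + 4) + 28)/2 = -9*(-7 + 28)/2 = -9/2*21 = -189/2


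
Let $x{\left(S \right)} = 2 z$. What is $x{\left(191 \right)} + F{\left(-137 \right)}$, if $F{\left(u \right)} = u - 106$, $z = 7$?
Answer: $-229$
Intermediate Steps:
$F{\left(u \right)} = -106 + u$
$x{\left(S \right)} = 14$ ($x{\left(S \right)} = 2 \cdot 7 = 14$)
$x{\left(191 \right)} + F{\left(-137 \right)} = 14 - 243 = -229$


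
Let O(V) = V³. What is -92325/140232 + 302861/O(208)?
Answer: -2526774829/4044664832 ≈ -0.62472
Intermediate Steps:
-92325/140232 + 302861/O(208) = -92325/140232 + 302861/(208³) = -92325*1/140232 + 302861/8998912 = -30775/46744 + 302861*(1/8998912) = -30775/46744 + 23297/692224 = -2526774829/4044664832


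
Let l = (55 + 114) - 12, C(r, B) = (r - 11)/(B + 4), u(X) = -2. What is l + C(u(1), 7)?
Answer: 1714/11 ≈ 155.82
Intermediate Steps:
C(r, B) = (-11 + r)/(4 + B)
l = 157 (l = 169 - 12 = 157)
l + C(u(1), 7) = 157 + (-11 - 2)/(4 + 7) = 157 - 13/11 = 1714/11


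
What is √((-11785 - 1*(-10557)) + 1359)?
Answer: √131 ≈ 11.446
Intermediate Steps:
√((-11785 - 1*(-10557)) + 1359) = √((-11785 + 10557) + 1359) = √(-1228 + 1359) = √131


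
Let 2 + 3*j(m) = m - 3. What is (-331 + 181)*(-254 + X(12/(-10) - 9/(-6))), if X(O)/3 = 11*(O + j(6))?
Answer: 34965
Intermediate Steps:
j(m) = -5/3 + m/3 (j(m) = -2/3 + (m - 3)/3 = -2/3 + (-3 + m)/3 = -2/3 + (-1 + m/3) = -5/3 + m/3)
X(O) = 11 + 33*O (X(O) = 3*(11*(O + (-5/3 + (1/3)*6))) = 3*(11*(O + (-5/3 + 2))) = 3*(11*(O + 1/3)) = 3*(11*(1/3 + O)) = 3*(11/3 + 11*O) = 11 + 33*O)
(-331 + 181)*(-254 + X(12/(-10) - 9/(-6))) = (-331 + 181)*(-254 + (11 + 33*(12/(-10) - 9/(-6)))) = -150*(-254 + (11 + 33*(12*(-1/10) - 9*(-1/6)))) = -150*(-254 + (11 + 33*(-6/5 + 3/2))) = -150*(-254 + (11 + 33*(3/10))) = -150*(-254 + (11 + 99/10)) = -150*(-254 + 209/10) = -150*(-2331/10) = 34965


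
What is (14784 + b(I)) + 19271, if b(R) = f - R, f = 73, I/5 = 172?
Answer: 33268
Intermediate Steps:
I = 860 (I = 5*172 = 860)
b(R) = 73 - R
(14784 + b(I)) + 19271 = (14784 + (73 - 1*860)) + 19271 = (14784 + (73 - 860)) + 19271 = (14784 - 787) + 19271 = 13997 + 19271 = 33268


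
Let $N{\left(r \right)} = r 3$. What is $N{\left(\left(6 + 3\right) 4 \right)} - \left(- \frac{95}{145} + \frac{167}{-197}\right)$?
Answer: $\frac{625590}{5713} \approx 109.5$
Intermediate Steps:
$N{\left(r \right)} = 3 r$
$N{\left(\left(6 + 3\right) 4 \right)} - \left(- \frac{95}{145} + \frac{167}{-197}\right) = 3 \left(6 + 3\right) 4 - \left(- \frac{95}{145} + \frac{167}{-197}\right) = 3 \cdot 9 \cdot 4 - \left(\left(-95\right) \frac{1}{145} + 167 \left(- \frac{1}{197}\right)\right) = 3 \cdot 36 - \left(- \frac{19}{29} - \frac{167}{197}\right) = 108 - - \frac{8586}{5713} = 108 + \frac{8586}{5713} = \frac{625590}{5713}$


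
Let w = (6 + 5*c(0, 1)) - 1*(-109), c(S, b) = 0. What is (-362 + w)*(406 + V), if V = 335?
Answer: -183027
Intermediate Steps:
w = 115 (w = (6 + 5*0) - 1*(-109) = (6 + 0) + 109 = 6 + 109 = 115)
(-362 + w)*(406 + V) = (-362 + 115)*(406 + 335) = -247*741 = -183027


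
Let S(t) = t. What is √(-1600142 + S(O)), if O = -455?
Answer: I*√1600597 ≈ 1265.1*I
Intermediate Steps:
√(-1600142 + S(O)) = √(-1600142 - 455) = √(-1600597) = I*√1600597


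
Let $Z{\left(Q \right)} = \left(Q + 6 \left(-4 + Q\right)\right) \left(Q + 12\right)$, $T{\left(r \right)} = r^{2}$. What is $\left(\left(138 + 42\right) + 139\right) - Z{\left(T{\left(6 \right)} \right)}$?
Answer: $-10625$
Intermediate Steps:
$Z{\left(Q \right)} = \left(-24 + 7 Q\right) \left(12 + Q\right)$ ($Z{\left(Q \right)} = \left(Q + \left(-24 + 6 Q\right)\right) \left(12 + Q\right) = \left(-24 + 7 Q\right) \left(12 + Q\right)$)
$\left(\left(138 + 42\right) + 139\right) - Z{\left(T{\left(6 \right)} \right)} = \left(\left(138 + 42\right) + 139\right) - \left(-288 + 7 \left(6^{2}\right)^{2} + 60 \cdot 6^{2}\right) = \left(180 + 139\right) - \left(-288 + 7 \cdot 36^{2} + 60 \cdot 36\right) = 319 - \left(-288 + 7 \cdot 1296 + 2160\right) = 319 - \left(-288 + 9072 + 2160\right) = 319 - 10944 = -10625$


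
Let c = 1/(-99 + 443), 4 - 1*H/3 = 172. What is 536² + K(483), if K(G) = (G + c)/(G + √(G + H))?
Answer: 1098003166159/3821840 - 166153*I*√21/80258640 ≈ 2.873e+5 - 0.0094869*I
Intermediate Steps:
H = -504 (H = 12 - 3*172 = 12 - 516 = -504)
c = 1/344 ≈ 0.0029070
K(G) = (1/344 + G)/(G + √(-504 + G)) (K(G) = (G + 1/344)/(G + √(G - 504)) = (1/344 + G)/(G + √(-504 + G)))
536² + K(483) = 536² + (1/344 + 483)/(483 + √(-504 + 483)) = 287296 + (166153/344)/(483 + √(-21)) = 287296 + (166153/344)/(483 + I*√21) = 287296 + 166153/(344*(483 + I*√21))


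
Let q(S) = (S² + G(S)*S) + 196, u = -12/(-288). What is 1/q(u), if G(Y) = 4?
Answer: 576/112993 ≈ 0.0050977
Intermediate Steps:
u = 1/24 (u = -12*(-1/288) = 1/24 ≈ 0.041667)
q(S) = 196 + S² + 4*S (q(S) = (S² + 4*S) + 196 = 196 + S² + 4*S)
1/q(u) = 1/(196 + (1/24)² + 4*(1/24)) = 1/(196 + 1/576 + ⅙) = 1/(112993/576) = 576/112993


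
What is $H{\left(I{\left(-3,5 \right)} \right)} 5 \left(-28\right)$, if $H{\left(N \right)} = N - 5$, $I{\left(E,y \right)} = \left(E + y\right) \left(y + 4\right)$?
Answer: $-1820$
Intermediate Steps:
$I{\left(E,y \right)} = \left(4 + y\right) \left(E + y\right)$ ($I{\left(E,y \right)} = \left(E + y\right) \left(4 + y\right) = \left(4 + y\right) \left(E + y\right)$)
$H{\left(N \right)} = -5 + N$
$H{\left(I{\left(-3,5 \right)} \right)} 5 \left(-28\right) = \left(-5 + \left(5^{2} + 4 \left(-3\right) + 4 \cdot 5 - 15\right)\right) 5 \left(-28\right) = \left(-5 + \left(25 - 12 + 20 - 15\right)\right) 5 \left(-28\right) = \left(-5 + 18\right) 5 \left(-28\right) = 13 \cdot 5 \left(-28\right) = 65 \left(-28\right) = -1820$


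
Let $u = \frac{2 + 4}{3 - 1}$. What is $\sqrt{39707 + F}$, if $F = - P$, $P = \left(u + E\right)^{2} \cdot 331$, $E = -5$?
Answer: $\sqrt{38383} \approx 195.92$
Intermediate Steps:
$u = 3$ ($u = \frac{6}{2} = 6 \cdot \frac{1}{2} = 3$)
$P = 1324$ ($P = \left(3 - 5\right)^{2} \cdot 331 = \left(-2\right)^{2} \cdot 331 = 4 \cdot 331 = 1324$)
$F = -1324$ ($F = \left(-1\right) 1324 = -1324$)
$\sqrt{39707 + F} = \sqrt{39707 - 1324} = \sqrt{38383}$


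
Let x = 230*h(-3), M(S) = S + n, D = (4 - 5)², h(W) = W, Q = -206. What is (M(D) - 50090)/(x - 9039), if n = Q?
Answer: 16765/3243 ≈ 5.1696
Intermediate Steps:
n = -206
D = 1 (D = (-1)² = 1)
M(S) = -206 + S (M(S) = S - 206 = -206 + S)
x = -690 (x = 230*(-3) = -690)
(M(D) - 50090)/(x - 9039) = ((-206 + 1) - 50090)/(-690 - 9039) = (-205 - 50090)/(-9729) = -50295*(-1/9729) = 16765/3243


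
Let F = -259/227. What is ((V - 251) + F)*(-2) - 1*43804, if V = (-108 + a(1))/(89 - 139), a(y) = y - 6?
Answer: -245751551/5675 ≈ -43304.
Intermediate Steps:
a(y) = -6 + y
F = -259/227 (F = -259*1/227 = -259/227 ≈ -1.1410)
V = 113/50 (V = (-108 + (-6 + 1))/(89 - 139) = (-108 - 5)/(-50) = -113*(-1/50) = 113/50 ≈ 2.2600)
((V - 251) + F)*(-2) - 1*43804 = ((113/50 - 251) - 259/227)*(-2) - 1*43804 = (-12437/50 - 259/227)*(-2) - 43804 = -2836149/11350*(-2) - 43804 = 2836149/5675 - 43804 = -245751551/5675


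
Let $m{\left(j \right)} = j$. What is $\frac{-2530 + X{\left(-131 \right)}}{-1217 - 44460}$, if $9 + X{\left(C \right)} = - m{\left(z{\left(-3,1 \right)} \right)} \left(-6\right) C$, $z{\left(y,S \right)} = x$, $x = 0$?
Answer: $\frac{2539}{45677} \approx 0.055586$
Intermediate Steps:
$z{\left(y,S \right)} = 0$
$X{\left(C \right)} = -9$ ($X{\left(C \right)} = -9 - 0 \left(-6\right) C = -9 - 0 C = -9 - 0 = -9 + 0 = -9$)
$\frac{-2530 + X{\left(-131 \right)}}{-1217 - 44460} = \frac{-2530 - 9}{-1217 - 44460} = - \frac{2539}{-45677} = \left(-2539\right) \left(- \frac{1}{45677}\right) = \frac{2539}{45677}$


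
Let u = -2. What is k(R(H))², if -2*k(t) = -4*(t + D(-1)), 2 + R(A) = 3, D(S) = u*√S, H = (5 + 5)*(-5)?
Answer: -12 - 16*I ≈ -12.0 - 16.0*I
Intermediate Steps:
H = -50 (H = 10*(-5) = -50)
D(S) = -2*√S
R(A) = 1 (R(A) = -2 + 3 = 1)
k(t) = -4*I + 2*t (k(t) = -(-2)*(t - 2*I) = -(-4*t + 8*I)/2 = -4*I + 2*t)
k(R(H))² = (-4*I + 2*1)² = (-4*I + 2)² = (2 - 4*I)²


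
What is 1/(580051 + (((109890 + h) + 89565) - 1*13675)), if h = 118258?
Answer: 1/884089 ≈ 1.1311e-6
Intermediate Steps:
1/(580051 + (((109890 + h) + 89565) - 1*13675)) = 1/(580051 + (((109890 + 118258) + 89565) - 1*13675)) = 1/(580051 + ((228148 + 89565) - 13675)) = 1/(580051 + (317713 - 13675)) = 1/(580051 + 304038) = 1/884089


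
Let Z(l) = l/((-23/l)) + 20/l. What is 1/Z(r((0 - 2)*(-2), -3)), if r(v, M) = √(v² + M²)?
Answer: 23/67 ≈ 0.34328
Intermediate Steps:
r(v, M) = √(M² + v²)
Z(l) = 20/l - l²/23 (Z(l) = l*(-l/23) + 20/l = -l²/23 + 20/l = 20/l - l²/23)
1/Z(r((0 - 2)*(-2), -3)) = 1/((460 - (√((-3)² + ((0 - 2)*(-2))²))³)/(23*(√((-3)² + ((0 - 2)*(-2))²)))) = 1/((460 - (√(9 + (-2*(-2))²))³)/(23*(√(9 + (-2*(-2))²)))) = 1/((460 - (√(9 + 4²))³)/(23*(√(9 + 4²)))) = 1/((460 - (√(9 + 16))³)/(23*(√(9 + 16)))) = 1/((460 - (√25)³)/(23*(√25))) = 1/((1/23)*(460 - 1*5³)/5) = 1/((1/23)*(⅕)*(460 - 1*125)) = 1/((1/23)*(⅕)*(460 - 125)) = 1/((1/23)*(⅕)*335) = 1/(67/23) = 23/67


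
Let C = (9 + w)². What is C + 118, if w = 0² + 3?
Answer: 262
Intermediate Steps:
w = 3 (w = 0 + 3 = 3)
C = 144 (C = (9 + 3)² = 12² = 144)
C + 118 = 144 + 118 = 262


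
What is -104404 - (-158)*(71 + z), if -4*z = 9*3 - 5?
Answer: -94055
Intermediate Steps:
z = -11/2 (z = -(9*3 - 5)/4 = -(27 - 5)/4 = -¼*22 = -11/2 ≈ -5.5000)
-104404 - (-158)*(71 + z) = -104404 - (-158)*(71 - 11/2) = -104404 - (-158)*131/2 = -104404 - 1*(-10349) = -104404 + 10349 = -94055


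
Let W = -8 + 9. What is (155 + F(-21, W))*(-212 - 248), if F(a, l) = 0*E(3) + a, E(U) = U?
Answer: -61640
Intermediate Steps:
W = 1
F(a, l) = a (F(a, l) = 0*3 + a = 0 + a = a)
(155 + F(-21, W))*(-212 - 248) = (155 - 21)*(-212 - 248) = 134*(-460) = -61640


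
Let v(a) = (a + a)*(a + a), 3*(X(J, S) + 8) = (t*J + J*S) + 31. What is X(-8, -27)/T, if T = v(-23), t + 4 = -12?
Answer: 117/2116 ≈ 0.055293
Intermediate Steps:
t = -16 (t = -4 - 12 = -16)
X(J, S) = 7/3 - 16*J/3 + J*S/3 (X(J, S) = -8 + ((-16*J + J*S) + 31)/3 = -8 + (31 - 16*J + J*S)/3 = -8 + (31/3 - 16*J/3 + J*S/3) = 7/3 - 16*J/3 + J*S/3)
v(a) = 4*a² (v(a) = (2*a)*(2*a) = 4*a²)
T = 2116 (T = 4*(-23)² = 4*529 = 2116)
X(-8, -27)/T = (7/3 - 16/3*(-8) + (⅓)*(-8)*(-27))/2116 = (7/3 + 128/3 + 72)*(1/2116) = 117*(1/2116) = 117/2116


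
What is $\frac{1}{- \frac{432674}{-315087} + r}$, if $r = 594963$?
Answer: $\frac{315087}{187465539455} \approx 1.6808 \cdot 10^{-6}$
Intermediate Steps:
$\frac{1}{- \frac{432674}{-315087} + r} = \frac{1}{- \frac{432674}{-315087} + 594963} = \frac{1}{\left(-432674\right) \left(- \frac{1}{315087}\right) + 594963} = \frac{1}{\frac{432674}{315087} + 594963} = \frac{1}{\frac{187465539455}{315087}} = \frac{315087}{187465539455}$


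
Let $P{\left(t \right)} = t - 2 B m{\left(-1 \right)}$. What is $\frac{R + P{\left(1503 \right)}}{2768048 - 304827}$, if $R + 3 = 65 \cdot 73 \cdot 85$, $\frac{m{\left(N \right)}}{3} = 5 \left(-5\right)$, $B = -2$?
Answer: $- \frac{47578}{2463221} \approx -0.019315$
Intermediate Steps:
$m{\left(N \right)} = -75$ ($m{\left(N \right)} = 3 \cdot 5 \left(-5\right) = 3 \left(-25\right) = -75$)
$P{\left(t \right)} = - 300 t$ ($P{\left(t \right)} = t \left(-2\right) \left(-2\right) \left(-75\right) = t 4 \left(-75\right) = t \left(-300\right) = - 300 t$)
$R = 403322$ ($R = -3 + 65 \cdot 73 \cdot 85 = -3 + 4745 \cdot 85 = -3 + 403325 = 403322$)
$\frac{R + P{\left(1503 \right)}}{2768048 - 304827} = \frac{403322 - 450900}{2768048 - 304827} = \frac{403322 - 450900}{2463221} = \left(-47578\right) \frac{1}{2463221} = - \frac{47578}{2463221}$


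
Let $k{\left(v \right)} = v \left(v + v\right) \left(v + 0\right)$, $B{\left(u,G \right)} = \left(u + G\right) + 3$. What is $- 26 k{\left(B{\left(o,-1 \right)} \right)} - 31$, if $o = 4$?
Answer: $-11263$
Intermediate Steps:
$B{\left(u,G \right)} = 3 + G + u$ ($B{\left(u,G \right)} = \left(G + u\right) + 3 = 3 + G + u$)
$k{\left(v \right)} = 2 v^{3}$ ($k{\left(v \right)} = v 2 v v = v 2 v^{2} = 2 v^{3}$)
$- 26 k{\left(B{\left(o,-1 \right)} \right)} - 31 = - 26 \cdot 2 \left(3 - 1 + 4\right)^{3} - 31 = - 26 \cdot 2 \cdot 6^{3} - 31 = - 26 \cdot 2 \cdot 216 - 31 = \left(-26\right) 432 - 31 = -11232 - 31 = -11263$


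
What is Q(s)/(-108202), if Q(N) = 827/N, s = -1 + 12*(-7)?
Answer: 827/9197170 ≈ 8.9919e-5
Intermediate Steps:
s = -85 (s = -1 - 84 = -85)
Q(s)/(-108202) = (827/(-85))/(-108202) = (827*(-1/85))*(-1/108202) = -827/85*(-1/108202) = 827/9197170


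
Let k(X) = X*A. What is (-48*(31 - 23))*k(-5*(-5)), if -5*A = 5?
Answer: 9600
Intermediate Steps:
A = -1 (A = -1/5*5 = -1)
k(X) = -X (k(X) = X*(-1) = -X)
(-48*(31 - 23))*k(-5*(-5)) = (-48*(31 - 23))*(-(-5)*(-5)) = (-48*8)*(-1*25) = -384*(-25) = 9600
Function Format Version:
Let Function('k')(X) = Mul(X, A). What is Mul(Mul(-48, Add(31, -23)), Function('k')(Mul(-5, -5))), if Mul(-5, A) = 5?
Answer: 9600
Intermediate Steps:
A = -1 (A = Mul(Rational(-1, 5), 5) = -1)
Function('k')(X) = Mul(-1, X) (Function('k')(X) = Mul(X, -1) = Mul(-1, X))
Mul(Mul(-48, Add(31, -23)), Function('k')(Mul(-5, -5))) = Mul(Mul(-48, Add(31, -23)), Mul(-1, Mul(-5, -5))) = Mul(Mul(-48, 8), Mul(-1, 25)) = Mul(-384, -25) = 9600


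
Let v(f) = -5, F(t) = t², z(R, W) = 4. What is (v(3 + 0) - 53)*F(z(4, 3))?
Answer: -928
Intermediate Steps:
(v(3 + 0) - 53)*F(z(4, 3)) = (-5 - 53)*4² = -58*16 = -928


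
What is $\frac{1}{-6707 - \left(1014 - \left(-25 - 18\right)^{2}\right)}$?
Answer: $- \frac{1}{5872} \approx -0.0001703$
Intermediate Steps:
$\frac{1}{-6707 - \left(1014 - \left(-25 - 18\right)^{2}\right)} = \frac{1}{-6707 - \left(1014 - \left(-43\right)^{2}\right)} = \frac{1}{-6707 + \left(-1014 + 1849\right)} = \frac{1}{-6707 + 835} = \frac{1}{-5872} = - \frac{1}{5872}$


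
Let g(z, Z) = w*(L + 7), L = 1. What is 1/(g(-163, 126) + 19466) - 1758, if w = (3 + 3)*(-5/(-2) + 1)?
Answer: -34516571/19634 ≈ -1758.0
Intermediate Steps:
w = 21 (w = 6*(-5*(-½) + 1) = 6*(5/2 + 1) = 6*(7/2) = 21)
g(z, Z) = 168 (g(z, Z) = 21*(1 + 7) = 21*8 = 168)
1/(g(-163, 126) + 19466) - 1758 = 1/(168 + 19466) - 1758 = 1/19634 - 1758 = -34516571/19634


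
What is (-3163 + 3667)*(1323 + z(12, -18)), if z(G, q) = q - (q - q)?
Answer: 657720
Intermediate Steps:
z(G, q) = q (z(G, q) = q - 1*0 = q + 0 = q)
(-3163 + 3667)*(1323 + z(12, -18)) = (-3163 + 3667)*(1323 - 18) = 504*1305 = 657720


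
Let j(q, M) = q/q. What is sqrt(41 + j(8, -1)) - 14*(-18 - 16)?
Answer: 476 + sqrt(42) ≈ 482.48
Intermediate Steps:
j(q, M) = 1
sqrt(41 + j(8, -1)) - 14*(-18 - 16) = sqrt(41 + 1) - 14*(-18 - 16) = sqrt(42) - 14*(-34) = sqrt(42) + 476 = 476 + sqrt(42)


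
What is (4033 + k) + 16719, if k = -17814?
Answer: 2938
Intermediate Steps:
(4033 + k) + 16719 = (4033 - 17814) + 16719 = -13781 + 16719 = 2938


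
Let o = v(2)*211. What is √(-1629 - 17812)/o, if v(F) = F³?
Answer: I*√19441/1688 ≈ 0.082601*I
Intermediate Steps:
o = 1688 (o = 2³*211 = 8*211 = 1688)
√(-1629 - 17812)/o = √(-1629 - 17812)/1688 = √(-19441)*(1/1688) = (I*√19441)*(1/1688) = I*√19441/1688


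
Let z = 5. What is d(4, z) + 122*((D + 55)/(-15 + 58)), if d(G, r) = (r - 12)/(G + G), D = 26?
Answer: 78755/344 ≈ 228.94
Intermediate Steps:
d(G, r) = (-12 + r)/(2*G) (d(G, r) = (-12 + r)/((2*G)) = (-12 + r)*(1/(2*G)) = (-12 + r)/(2*G))
d(4, z) + 122*((D + 55)/(-15 + 58)) = (½)*(-12 + 5)/4 + 122*((26 + 55)/(-15 + 58)) = (½)*(¼)*(-7) + 122*(81/43) = -7/8 + 122*(81*(1/43)) = -7/8 + 122*(81/43) = -7/8 + 9882/43 = 78755/344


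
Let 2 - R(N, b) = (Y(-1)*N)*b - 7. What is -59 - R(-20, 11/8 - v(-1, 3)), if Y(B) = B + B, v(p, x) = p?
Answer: 27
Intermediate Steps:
Y(B) = 2*B
R(N, b) = 9 + 2*N*b (R(N, b) = 2 - (((2*(-1))*N)*b - 7) = 2 - ((-2*N)*b - 7) = 2 - (-2*N*b - 7) = 2 - (-7 - 2*N*b) = 2 + (7 + 2*N*b) = 9 + 2*N*b)
-59 - R(-20, 11/8 - v(-1, 3)) = -59 - (9 + 2*(-20)*(11/8 - 1*(-1))) = -59 - (9 + 2*(-20)*(11*(1/8) + 1)) = -59 - (9 + 2*(-20)*(11/8 + 1)) = -59 - (9 + 2*(-20)*(19/8)) = -59 - (9 - 95) = -59 - 1*(-86) = -59 + 86 = 27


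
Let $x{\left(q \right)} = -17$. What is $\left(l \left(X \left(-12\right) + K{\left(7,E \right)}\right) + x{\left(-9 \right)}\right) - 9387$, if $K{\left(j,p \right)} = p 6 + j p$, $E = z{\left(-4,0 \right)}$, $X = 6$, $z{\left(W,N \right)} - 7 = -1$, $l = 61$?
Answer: $-9038$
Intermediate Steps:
$z{\left(W,N \right)} = 6$ ($z{\left(W,N \right)} = 7 - 1 = 6$)
$E = 6$
$K{\left(j,p \right)} = 6 p + j p$
$\left(l \left(X \left(-12\right) + K{\left(7,E \right)}\right) + x{\left(-9 \right)}\right) - 9387 = \left(61 \left(6 \left(-12\right) + 6 \left(6 + 7\right)\right) - 17\right) - 9387 = \left(61 \left(-72 + 6 \cdot 13\right) - 17\right) - 9387 = \left(61 \left(-72 + 78\right) - 17\right) - 9387 = \left(61 \cdot 6 - 17\right) - 9387 = \left(366 - 17\right) - 9387 = 349 - 9387 = -9038$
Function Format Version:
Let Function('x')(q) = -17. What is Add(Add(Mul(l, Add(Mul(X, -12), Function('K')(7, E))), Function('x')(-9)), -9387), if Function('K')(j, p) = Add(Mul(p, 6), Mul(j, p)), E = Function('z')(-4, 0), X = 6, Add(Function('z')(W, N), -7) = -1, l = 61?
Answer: -9038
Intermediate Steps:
Function('z')(W, N) = 6 (Function('z')(W, N) = Add(7, -1) = 6)
E = 6
Function('K')(j, p) = Add(Mul(6, p), Mul(j, p))
Add(Add(Mul(l, Add(Mul(X, -12), Function('K')(7, E))), Function('x')(-9)), -9387) = Add(Add(Mul(61, Add(Mul(6, -12), Mul(6, Add(6, 7)))), -17), -9387) = Add(Add(Mul(61, Add(-72, Mul(6, 13))), -17), -9387) = Add(Add(Mul(61, Add(-72, 78)), -17), -9387) = Add(Add(Mul(61, 6), -17), -9387) = Add(Add(366, -17), -9387) = Add(349, -9387) = -9038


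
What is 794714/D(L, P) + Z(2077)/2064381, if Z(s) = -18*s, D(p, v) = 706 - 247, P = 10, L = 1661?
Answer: 546858440620/315850293 ≈ 1731.4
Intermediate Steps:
D(p, v) = 459
794714/D(L, P) + Z(2077)/2064381 = 794714/459 - 18*2077/2064381 = 794714*(1/459) - 37386*1/2064381 = 794714/459 - 12462/688127 = 546858440620/315850293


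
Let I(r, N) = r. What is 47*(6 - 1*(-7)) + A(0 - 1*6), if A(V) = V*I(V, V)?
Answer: 647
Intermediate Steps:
A(V) = V² (A(V) = V*V = V²)
47*(6 - 1*(-7)) + A(0 - 1*6) = 47*(6 - 1*(-7)) + (0 - 1*6)² = 47*(6 + 7) + (0 - 6)² = 47*13 + (-6)² = 611 + 36 = 647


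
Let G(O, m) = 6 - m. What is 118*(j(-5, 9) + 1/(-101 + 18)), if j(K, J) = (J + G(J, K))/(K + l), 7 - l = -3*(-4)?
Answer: -19706/83 ≈ -237.42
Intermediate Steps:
l = -5 (l = 7 - (-3)*(-4) = 7 - 1*12 = 7 - 12 = -5)
j(K, J) = (6 + J - K)/(-5 + K) (j(K, J) = (J + (6 - K))/(K - 5) = (6 + J - K)/(-5 + K))
118*(j(-5, 9) + 1/(-101 + 18)) = 118*((6 + 9 - 1*(-5))/(-5 - 5) + 1/(-101 + 18)) = 118*((6 + 9 + 5)/(-10) + 1/(-83)) = 118*(-⅒*20 - 1/83) = 118*(-2 - 1/83) = 118*(-167/83) = -19706/83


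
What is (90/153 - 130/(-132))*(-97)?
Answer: -171205/1122 ≈ -152.59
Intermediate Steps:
(90/153 - 130/(-132))*(-97) = (90*(1/153) - 130*(-1/132))*(-97) = (10/17 + 65/66)*(-97) = (1765/1122)*(-97) = -171205/1122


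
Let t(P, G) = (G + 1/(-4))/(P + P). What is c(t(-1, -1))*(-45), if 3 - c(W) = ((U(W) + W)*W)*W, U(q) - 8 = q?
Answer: 7065/256 ≈ 27.598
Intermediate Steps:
U(q) = 8 + q
t(P, G) = (-¼ + G)/(2*P) (t(P, G) = (G - ¼)/((2*P)) = (-¼ + G)*(1/(2*P)) = (-¼ + G)/(2*P))
c(W) = 3 - W²*(8 + 2*W) (c(W) = 3 - ((8 + W) + W)*W*W = 3 - (8 + 2*W)*W*W = 3 - W*(8 + 2*W)*W = 3 - W²*(8 + 2*W))
c(t(-1, -1))*(-45) = (3 - 8*(-1 + 4*(-1))²/64 - 2*(-(-1 + 4*(-1))³/512))*(-45) = (3 - 8*(-1 - 4)²/64 - 2*(-(-1 - 4)³/512))*(-45) = (3 - 8*((⅛)*(-1)*(-5))² - 2*((⅛)*(-1)*(-5))³)*(-45) = (3 - 8*(5/8)² - 2*(5/8)³)*(-45) = (3 - 8*25/64 - 2*125/512)*(-45) = (3 - 25/8 - 125/256)*(-45) = -157/256*(-45) = 7065/256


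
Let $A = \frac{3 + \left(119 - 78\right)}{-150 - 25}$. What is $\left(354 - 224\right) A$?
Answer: $- \frac{1144}{35} \approx -32.686$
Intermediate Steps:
$A = - \frac{44}{175}$ ($A = \frac{3 + 41}{-175} = 44 \left(- \frac{1}{175}\right) = - \frac{44}{175} \approx -0.25143$)
$\left(354 - 224\right) A = \left(354 - 224\right) \left(- \frac{44}{175}\right) = 130 \left(- \frac{44}{175}\right) = - \frac{1144}{35}$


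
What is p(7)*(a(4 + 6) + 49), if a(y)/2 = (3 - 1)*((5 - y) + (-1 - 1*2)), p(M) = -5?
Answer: -85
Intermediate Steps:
a(y) = 8 - 4*y (a(y) = 2*((3 - 1)*((5 - y) + (-1 - 1*2))) = 2*(2*((5 - y) + (-1 - 2))) = 2*(2*((5 - y) - 3)) = 2*(2*(2 - y)) = 2*(4 - 2*y) = 8 - 4*y)
p(7)*(a(4 + 6) + 49) = -5*((8 - 4*(4 + 6)) + 49) = -5*((8 - 4*10) + 49) = -5*((8 - 40) + 49) = -5*(-32 + 49) = -5*17 = -85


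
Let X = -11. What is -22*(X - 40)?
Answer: 1122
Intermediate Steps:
-22*(X - 40) = -22*(-11 - 40) = -22*(-51) = 1122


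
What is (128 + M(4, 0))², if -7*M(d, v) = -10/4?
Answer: 3229209/196 ≈ 16476.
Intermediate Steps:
M(d, v) = 5/14 (M(d, v) = -(-10)/(7*4) = -⅐*(-5/2) = 5/14)
(128 + M(4, 0))² = (128 + 5/14)² = (1797/14)² = 3229209/196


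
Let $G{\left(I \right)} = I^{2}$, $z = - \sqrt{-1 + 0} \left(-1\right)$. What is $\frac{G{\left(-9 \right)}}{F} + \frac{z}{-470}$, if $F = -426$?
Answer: $- \frac{27}{142} - \frac{i}{470} \approx -0.19014 - 0.0021277 i$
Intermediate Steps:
$z = i$ ($z = - \sqrt{-1} \left(-1\right) = - i \left(-1\right) = i \approx 1.0 i$)
$\frac{G{\left(-9 \right)}}{F} + \frac{z}{-470} = \frac{\left(-9\right)^{2}}{-426} + \frac{i}{-470} = 81 \left(- \frac{1}{426}\right) + i \left(- \frac{1}{470}\right) = - \frac{27}{142} - \frac{i}{470}$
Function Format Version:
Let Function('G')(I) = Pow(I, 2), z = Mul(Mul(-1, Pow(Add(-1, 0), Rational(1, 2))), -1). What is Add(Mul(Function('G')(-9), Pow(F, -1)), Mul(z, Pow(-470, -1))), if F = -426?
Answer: Add(Rational(-27, 142), Mul(Rational(-1, 470), I)) ≈ Add(-0.19014, Mul(-0.0021277, I))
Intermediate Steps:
z = I (z = Mul(Mul(-1, Pow(-1, Rational(1, 2))), -1) = Mul(Mul(-1, I), -1) = I ≈ Mul(1.0000, I))
Add(Mul(Function('G')(-9), Pow(F, -1)), Mul(z, Pow(-470, -1))) = Add(Mul(Pow(-9, 2), Pow(-426, -1)), Mul(I, Pow(-470, -1))) = Add(Mul(81, Rational(-1, 426)), Mul(I, Rational(-1, 470))) = Add(Rational(-27, 142), Mul(Rational(-1, 470), I))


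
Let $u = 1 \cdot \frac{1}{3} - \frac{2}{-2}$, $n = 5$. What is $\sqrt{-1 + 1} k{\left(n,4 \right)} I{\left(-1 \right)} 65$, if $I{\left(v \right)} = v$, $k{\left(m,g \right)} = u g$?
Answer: $0$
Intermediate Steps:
$u = \frac{4}{3}$ ($u = 1 \cdot \frac{1}{3} - -1 = \frac{1}{3} + 1 = \frac{4}{3} \approx 1.3333$)
$k{\left(m,g \right)} = \frac{4 g}{3}$
$\sqrt{-1 + 1} k{\left(n,4 \right)} I{\left(-1 \right)} 65 = \sqrt{-1 + 1} \cdot \frac{4}{3} \cdot 4 \left(-1\right) 65 = \sqrt{0} \cdot \frac{16}{3} \left(-1\right) 65 = 0 \cdot \frac{16}{3} \left(-1\right) 65 = 0 \left(-1\right) 65 = 0 \cdot 65 = 0$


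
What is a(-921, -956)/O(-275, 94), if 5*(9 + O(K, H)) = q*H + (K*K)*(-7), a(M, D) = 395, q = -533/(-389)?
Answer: -768275/205894278 ≈ -0.0037314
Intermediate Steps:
q = 533/389 (q = -533*(-1/389) = 533/389 ≈ 1.3702)
O(K, H) = -9 - 7*K²/5 + 533*H/1945 (O(K, H) = -9 + (533*H/389 + (K*K)*(-7))/5 = -9 + (533*H/389 + K²*(-7))/5 = -9 + (533*H/389 - 7*K²)/5 = -9 + (-7*K² + 533*H/389)/5 = -9 + (-7*K²/5 + 533*H/1945) = -9 - 7*K²/5 + 533*H/1945)
a(-921, -956)/O(-275, 94) = 395/(-9 - 7/5*(-275)² + (533/1945)*94) = 395/(-9 - 7/5*75625 + 50102/1945) = 395/(-9 - 105875 + 50102/1945) = 395/(-205894278/1945) = 395*(-1945/205894278) = -768275/205894278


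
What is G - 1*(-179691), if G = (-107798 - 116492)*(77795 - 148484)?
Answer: 15855015501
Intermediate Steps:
G = 15854835810 (G = -224290*(-70689) = 15854835810)
G - 1*(-179691) = 15854835810 - 1*(-179691) = 15854835810 + 179691 = 15855015501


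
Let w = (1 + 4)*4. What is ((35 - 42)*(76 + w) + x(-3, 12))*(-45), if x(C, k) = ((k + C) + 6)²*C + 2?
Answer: 60525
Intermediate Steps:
w = 20 (w = 5*4 = 20)
x(C, k) = 2 + C*(6 + C + k)² (x(C, k) = ((C + k) + 6)²*C + 2 = (6 + C + k)²*C + 2 = C*(6 + C + k)² + 2 = 2 + C*(6 + C + k)²)
((35 - 42)*(76 + w) + x(-3, 12))*(-45) = ((35 - 42)*(76 + 20) + (2 - 3*(6 - 3 + 12)²))*(-45) = (-7*96 + (2 - 3*15²))*(-45) = (-672 + (2 - 3*225))*(-45) = (-672 + (2 - 675))*(-45) = (-672 - 673)*(-45) = -1345*(-45) = 60525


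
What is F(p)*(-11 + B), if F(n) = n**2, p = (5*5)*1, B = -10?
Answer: -13125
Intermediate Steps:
p = 25 (p = 25*1 = 25)
F(p)*(-11 + B) = 25**2*(-11 - 10) = 625*(-21) = -13125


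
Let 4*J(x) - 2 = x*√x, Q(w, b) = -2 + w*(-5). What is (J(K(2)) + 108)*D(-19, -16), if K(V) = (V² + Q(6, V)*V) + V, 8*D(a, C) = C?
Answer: -217 + 29*I*√58 ≈ -217.0 + 220.86*I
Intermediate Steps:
D(a, C) = C/8
Q(w, b) = -2 - 5*w
K(V) = V² - 31*V (K(V) = (V² + (-2 - 5*6)*V) + V = (V² + (-2 - 30)*V) + V = (V² - 32*V) + V = V² - 31*V)
J(x) = ½ + x^(3/2)/4 (J(x) = ½ + (x*√x)/4 = ½ + x^(3/2)/4)
(J(K(2)) + 108)*D(-19, -16) = ((½ + (2*(-31 + 2))^(3/2)/4) + 108)*((⅛)*(-16)) = ((½ + (2*(-29))^(3/2)/4) + 108)*(-2) = ((½ + (-58)^(3/2)/4) + 108)*(-2) = ((½ + (-58*I*√58)/4) + 108)*(-2) = ((½ - 29*I*√58/2) + 108)*(-2) = (217/2 - 29*I*√58/2)*(-2) = -217 + 29*I*√58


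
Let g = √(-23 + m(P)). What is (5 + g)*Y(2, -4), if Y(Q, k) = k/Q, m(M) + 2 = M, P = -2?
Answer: -10 - 6*I*√3 ≈ -10.0 - 10.392*I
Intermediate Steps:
m(M) = -2 + M
g = 3*I*√3 (g = √(-23 + (-2 - 2)) = √(-23 - 4) = √(-27) = 3*I*√3 ≈ 5.1962*I)
(5 + g)*Y(2, -4) = (5 + 3*I*√3)*(-4/2) = (5 + 3*I*√3)*(-4*½) = (5 + 3*I*√3)*(-2) = -10 - 6*I*√3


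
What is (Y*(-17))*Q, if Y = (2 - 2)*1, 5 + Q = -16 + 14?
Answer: 0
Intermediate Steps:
Q = -7 (Q = -5 + (-16 + 14) = -5 - 2 = -7)
Y = 0 (Y = 0*1 = 0)
(Y*(-17))*Q = (0*(-17))*(-7) = 0*(-7) = 0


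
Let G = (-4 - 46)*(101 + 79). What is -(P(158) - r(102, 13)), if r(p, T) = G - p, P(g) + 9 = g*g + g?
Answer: -34215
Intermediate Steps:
P(g) = -9 + g + g² (P(g) = -9 + (g*g + g) = -9 + (g² + g) = -9 + (g + g²) = -9 + g + g²)
G = -9000 (G = -50*180 = -9000)
r(p, T) = -9000 - p
-(P(158) - r(102, 13)) = -((-9 + 158 + 158²) - (-9000 - 1*102)) = -((-9 + 158 + 24964) - (-9000 - 102)) = -(25113 - 1*(-9102)) = -(25113 + 9102) = -1*34215 = -34215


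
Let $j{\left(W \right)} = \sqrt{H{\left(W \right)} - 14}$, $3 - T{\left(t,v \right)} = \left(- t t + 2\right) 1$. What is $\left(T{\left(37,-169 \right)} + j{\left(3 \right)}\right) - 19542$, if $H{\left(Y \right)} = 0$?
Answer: $-18172 + i \sqrt{14} \approx -18172.0 + 3.7417 i$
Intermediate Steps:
$T{\left(t,v \right)} = 1 + t^{2}$ ($T{\left(t,v \right)} = 3 - \left(- t t + 2\right) 1 = 3 - \left(- t^{2} + 2\right) 1 = 3 - \left(2 - t^{2}\right) 1 = 3 - \left(2 - t^{2}\right) = 3 + \left(-2 + t^{2}\right) = 1 + t^{2}$)
$j{\left(W \right)} = i \sqrt{14}$ ($j{\left(W \right)} = \sqrt{0 - 14} = \sqrt{-14} = i \sqrt{14}$)
$\left(T{\left(37,-169 \right)} + j{\left(3 \right)}\right) - 19542 = \left(\left(1 + 37^{2}\right) + i \sqrt{14}\right) - 19542 = \left(\left(1 + 1369\right) + i \sqrt{14}\right) - 19542 = \left(1370 + i \sqrt{14}\right) - 19542 = -18172 + i \sqrt{14}$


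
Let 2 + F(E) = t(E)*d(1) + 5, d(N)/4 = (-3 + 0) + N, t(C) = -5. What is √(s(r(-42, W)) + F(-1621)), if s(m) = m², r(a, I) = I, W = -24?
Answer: √619 ≈ 24.880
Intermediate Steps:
d(N) = -12 + 4*N (d(N) = 4*((-3 + 0) + N) = 4*(-3 + N) = -12 + 4*N)
F(E) = 43 (F(E) = -2 + (-5*(-12 + 4*1) + 5) = -2 + (-5*(-12 + 4) + 5) = -2 + (-5*(-8) + 5) = -2 + (40 + 5) = -2 + 45 = 43)
√(s(r(-42, W)) + F(-1621)) = √((-24)² + 43) = √(576 + 43) = √619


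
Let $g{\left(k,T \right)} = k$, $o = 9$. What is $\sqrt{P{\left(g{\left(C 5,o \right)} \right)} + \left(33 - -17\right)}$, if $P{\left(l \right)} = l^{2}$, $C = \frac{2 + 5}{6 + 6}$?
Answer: $\frac{5 \sqrt{337}}{12} \approx 7.649$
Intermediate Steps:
$C = \frac{7}{12} \approx 0.58333$
$\sqrt{P{\left(g{\left(C 5,o \right)} \right)} + \left(33 - -17\right)} = \sqrt{\left(\frac{7}{12} \cdot 5\right)^{2} + \left(33 - -17\right)} = \sqrt{\left(\frac{35}{12}\right)^{2} + \left(33 + 17\right)} = \sqrt{\frac{1225}{144} + 50} = \sqrt{\frac{8425}{144}} = \frac{5 \sqrt{337}}{12}$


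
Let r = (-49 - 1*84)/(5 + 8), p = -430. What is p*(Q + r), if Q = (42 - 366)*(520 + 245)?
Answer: 1385594590/13 ≈ 1.0658e+8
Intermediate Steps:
Q = -247860 (Q = -324*765 = -247860)
r = -133/13 (r = (-49 - 84)/13 = (1/13)*(-133) = -133/13 ≈ -10.231)
p*(Q + r) = -430*(-247860 - 133/13) = -430*(-3222313/13) = 1385594590/13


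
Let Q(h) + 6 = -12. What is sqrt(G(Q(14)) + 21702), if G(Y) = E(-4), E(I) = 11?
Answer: sqrt(21713) ≈ 147.35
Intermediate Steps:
Q(h) = -18 (Q(h) = -6 - 12 = -18)
G(Y) = 11
sqrt(G(Q(14)) + 21702) = sqrt(11 + 21702) = sqrt(21713)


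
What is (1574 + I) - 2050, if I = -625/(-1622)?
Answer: -771447/1622 ≈ -475.61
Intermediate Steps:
I = 625/1622 (I = -625*(-1/1622) = 625/1622 ≈ 0.38533)
(1574 + I) - 2050 = (1574 + 625/1622) - 2050 = 2553653/1622 - 2050 = -771447/1622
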